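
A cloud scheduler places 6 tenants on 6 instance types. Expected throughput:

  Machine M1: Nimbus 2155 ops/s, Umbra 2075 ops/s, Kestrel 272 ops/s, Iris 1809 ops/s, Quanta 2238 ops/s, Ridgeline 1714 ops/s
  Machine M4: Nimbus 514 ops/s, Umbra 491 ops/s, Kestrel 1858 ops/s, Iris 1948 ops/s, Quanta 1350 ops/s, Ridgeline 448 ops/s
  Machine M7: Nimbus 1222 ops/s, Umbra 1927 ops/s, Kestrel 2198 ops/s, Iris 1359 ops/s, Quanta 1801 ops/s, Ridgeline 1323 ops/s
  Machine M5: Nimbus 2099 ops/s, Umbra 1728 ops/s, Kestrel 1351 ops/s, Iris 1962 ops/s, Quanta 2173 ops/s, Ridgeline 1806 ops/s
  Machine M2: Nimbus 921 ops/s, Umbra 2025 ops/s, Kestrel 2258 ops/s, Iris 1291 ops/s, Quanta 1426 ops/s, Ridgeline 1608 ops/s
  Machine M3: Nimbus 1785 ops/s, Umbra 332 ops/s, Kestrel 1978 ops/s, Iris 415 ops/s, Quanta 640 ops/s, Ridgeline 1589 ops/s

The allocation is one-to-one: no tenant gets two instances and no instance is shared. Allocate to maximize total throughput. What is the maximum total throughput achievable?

Maximum total: 12097 ops/s

Optimal: Nimbus→Machine M5 (2099 ops/s), Umbra→Machine M2 (2025 ops/s), Kestrel→Machine M7 (2198 ops/s), Iris→Machine M4 (1948 ops/s), Quanta→Machine M1 (2238 ops/s), Ridgeline→Machine M3 (1589 ops/s) — total 2099+2025+2198+1948+2238+1589 = 12097 ops/s.
Max-entry greedy (repeatedly take the single best remaining cell) gives 12059 ops/s, worse by 38.
Swapping Iris↔Ridgeline (Iris→Machine M3 415 ops/s, Ridgeline→Machine M4 448 ops/s) loses 2674.
No other one-to-one assignment exceeds 12097 ops/s.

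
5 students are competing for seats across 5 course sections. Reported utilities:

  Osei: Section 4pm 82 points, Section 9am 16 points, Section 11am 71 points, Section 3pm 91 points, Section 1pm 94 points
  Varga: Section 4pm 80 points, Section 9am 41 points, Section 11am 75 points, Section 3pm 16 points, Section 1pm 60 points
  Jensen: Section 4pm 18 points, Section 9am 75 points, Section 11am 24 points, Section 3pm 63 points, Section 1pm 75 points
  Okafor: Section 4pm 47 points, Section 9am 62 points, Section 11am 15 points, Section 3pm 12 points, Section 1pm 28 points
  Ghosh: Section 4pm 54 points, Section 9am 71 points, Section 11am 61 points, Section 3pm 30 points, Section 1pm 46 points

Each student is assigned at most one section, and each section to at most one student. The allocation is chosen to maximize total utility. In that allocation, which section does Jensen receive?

Optimal: Osei→Section 3pm (91 points), Varga→Section 4pm (80 points), Jensen→Section 1pm (75 points), Okafor→Section 9am (62 points), Ghosh→Section 11am (61 points) — total 91+80+75+62+61 = 369 points.
Column-greedy (each section in turn goes to its best remaining student) gives 290 points, worse by 79.
Next-best assignment: Osei→Section 1pm, Varga→Section 4pm, Jensen→Section 3pm, Okafor→Section 9am, Ghosh→Section 11am = 360 points.
Checked against all permutations: 369 points is optimal.
Jensen's own top section is Section 9am (75 points), but forcing Jensen→Section 9am and reassigning the rest optimally gives only 335 points — worse by 34.

Jensen receives Section 1pm.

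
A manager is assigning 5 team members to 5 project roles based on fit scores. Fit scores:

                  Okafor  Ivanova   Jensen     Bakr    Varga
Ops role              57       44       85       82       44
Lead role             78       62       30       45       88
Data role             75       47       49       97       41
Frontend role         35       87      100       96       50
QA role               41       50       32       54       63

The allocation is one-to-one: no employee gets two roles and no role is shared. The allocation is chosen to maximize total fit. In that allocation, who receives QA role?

Varga receives QA role.

This is a one-to-one assignment (maximum-weight bipartite matching).
Optimal: Okafor→Lead role (78 pts), Ivanova→Frontend role (87 pts), Jensen→Ops role (85 pts), Bakr→Data role (97 pts), Varga→QA role (63 pts) — total 78+87+85+97+63 = 410 pts.
Column-greedy (each role in turn goes to its best remaining employee) gives 398 pts, worse by 12.
Swapping Varga↔Jensen (Varga→Ops role 44 pts, Jensen→QA role 32 pts) loses 72.
Every other assignment is strictly worse.
Varga's own top role is Lead role (88 pts), but forcing Varga→Lead role and reassigning the rest optimally gives only 398 pts — worse by 12.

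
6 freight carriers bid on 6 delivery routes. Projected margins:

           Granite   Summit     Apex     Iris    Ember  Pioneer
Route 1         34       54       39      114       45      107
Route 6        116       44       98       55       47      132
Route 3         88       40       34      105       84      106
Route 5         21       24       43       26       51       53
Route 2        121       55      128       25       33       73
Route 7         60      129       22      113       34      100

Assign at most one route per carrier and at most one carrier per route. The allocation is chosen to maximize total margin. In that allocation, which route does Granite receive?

Optimal: Granite→Route 6 ($116k), Summit→Route 7 ($129k), Apex→Route 2 ($128k), Iris→Route 1 ($114k), Ember→Route 5 ($51k), Pioneer→Route 3 ($106k) — total 116+129+128+114+51+106 = $644k.
Column-greedy (each route in turn goes to its best remaining carrier) gives $642k, worse by 2.
Granite's own top route is Route 2 ($121k), but forcing Granite→Route 2 and reassigning the rest optimally gives only $623k — worse by 21.

Granite receives Route 6.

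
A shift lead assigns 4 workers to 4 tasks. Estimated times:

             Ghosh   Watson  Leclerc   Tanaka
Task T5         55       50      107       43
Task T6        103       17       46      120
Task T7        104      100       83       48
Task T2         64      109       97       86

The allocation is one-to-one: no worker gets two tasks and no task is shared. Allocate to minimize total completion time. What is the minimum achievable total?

Min total: 207 min

Optimal: Ghosh→Task T2 (64 min), Watson→Task T6 (17 min), Leclerc→Task T7 (83 min), Tanaka→Task T5 (43 min) — total 64+17+83+43 = 207 min.
Row-greedy (each worker in turn takes its cheapest remaining task) gives 241 min, worse by 34.
Next-best assignment: Ghosh→Task T2, Watson→Task T5, Leclerc→Task T6, Tanaka→Task T7 = 208 min.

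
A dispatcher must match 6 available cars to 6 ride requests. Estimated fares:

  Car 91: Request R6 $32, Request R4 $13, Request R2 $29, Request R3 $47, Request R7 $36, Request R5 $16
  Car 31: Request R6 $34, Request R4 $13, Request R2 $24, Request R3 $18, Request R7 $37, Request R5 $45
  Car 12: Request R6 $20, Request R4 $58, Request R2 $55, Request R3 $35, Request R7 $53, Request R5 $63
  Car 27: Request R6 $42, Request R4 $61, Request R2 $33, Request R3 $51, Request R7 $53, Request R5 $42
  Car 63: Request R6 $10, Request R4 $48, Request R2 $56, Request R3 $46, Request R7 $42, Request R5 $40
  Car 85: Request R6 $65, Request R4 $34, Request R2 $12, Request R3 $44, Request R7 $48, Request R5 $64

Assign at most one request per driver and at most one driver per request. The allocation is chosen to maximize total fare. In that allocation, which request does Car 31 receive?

Car 31 receives Request R7.

This is a one-to-one assignment (maximum-weight bipartite matching).
Optimal: Car 91→Request R3 ($47), Car 31→Request R7 ($37), Car 12→Request R5 ($63), Car 27→Request R4 ($61), Car 63→Request R2 ($56), Car 85→Request R6 ($65) — total 47+37+63+61+56+65 = $329.
Row-greedy (each driver in turn takes its best remaining request) gives $324, worse by 5.
Swapping Car 27↔Car 91 (Car 27→Request R3 $51, Car 91→Request R4 $13) loses 44.
Car 31's own top request is Request R5 ($45), but forcing Car 31→Request R5 and reassigning the rest optimally gives only $327 — worse by 2.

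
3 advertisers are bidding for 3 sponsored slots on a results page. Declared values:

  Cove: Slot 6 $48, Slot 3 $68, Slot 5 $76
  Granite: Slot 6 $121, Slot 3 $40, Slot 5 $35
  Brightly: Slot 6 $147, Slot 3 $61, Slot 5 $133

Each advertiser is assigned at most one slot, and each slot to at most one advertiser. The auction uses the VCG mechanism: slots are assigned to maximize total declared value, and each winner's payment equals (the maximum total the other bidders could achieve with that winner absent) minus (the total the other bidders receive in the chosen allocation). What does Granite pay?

Efficient allocation: Cove→Slot 3 ($68), Granite→Slot 6 ($121), Brightly→Slot 5 ($133); total welfare W = $322.
Granite receives Slot 6 at value $121, so the others get W − 121 = $201.
Without Granite: best allocation of the remaining 2 bidders over all 3 slots is Cove→Slot 5 ($76), Brightly→Slot 6 ($147), total $223.
VCG payment = (others' best without Granite) − (others' welfare with Granite) = 223 − 201 = $22.

Granite pays $22.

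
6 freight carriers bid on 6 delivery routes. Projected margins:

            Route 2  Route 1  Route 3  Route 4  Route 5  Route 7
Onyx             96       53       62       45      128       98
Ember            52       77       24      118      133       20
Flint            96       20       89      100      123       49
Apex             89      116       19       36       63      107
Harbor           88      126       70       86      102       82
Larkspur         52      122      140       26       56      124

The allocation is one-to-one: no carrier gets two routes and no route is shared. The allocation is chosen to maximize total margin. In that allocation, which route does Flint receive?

Flint receives Route 2.

This is the linear assignment problem.
Optimal: Onyx→Route 5 ($128k), Ember→Route 4 ($118k), Flint→Route 2 ($96k), Apex→Route 7 ($107k), Harbor→Route 1 ($126k), Larkspur→Route 3 ($140k) — total 128+118+96+107+126+140 = $715k.
Row-greedy (each carrier in turn takes its best remaining route) gives $680k, worse by 35.
Every other assignment is strictly worse.
Flint's own top route is Route 5 ($123k), but forcing Flint→Route 5 and reassigning the rest optimally gives only $710k — worse by 5.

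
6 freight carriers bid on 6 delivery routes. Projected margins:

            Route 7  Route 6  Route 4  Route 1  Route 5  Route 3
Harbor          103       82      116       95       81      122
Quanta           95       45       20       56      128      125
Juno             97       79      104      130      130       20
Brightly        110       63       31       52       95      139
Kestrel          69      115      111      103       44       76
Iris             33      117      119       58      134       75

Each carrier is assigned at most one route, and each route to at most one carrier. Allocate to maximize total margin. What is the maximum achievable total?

Maximum total: $734k

Optimal: Harbor→Route 7 ($103k), Quanta→Route 5 ($128k), Juno→Route 1 ($130k), Brightly→Route 3 ($139k), Kestrel→Route 6 ($115k), Iris→Route 4 ($119k) — total 103+128+130+139+115+119 = $734k.
Max-entry greedy (repeatedly take the single best remaining cell) gives $729k, worse by 5.
Next-best assignment: Harbor→Route 4, Quanta→Route 3, Juno→Route 1, Brightly→Route 7, Kestrel→Route 6, Iris→Route 5 = $730k.
Swapping Iris↔Kestrel (Iris→Route 6 $117k, Kestrel→Route 4 $111k) loses 6.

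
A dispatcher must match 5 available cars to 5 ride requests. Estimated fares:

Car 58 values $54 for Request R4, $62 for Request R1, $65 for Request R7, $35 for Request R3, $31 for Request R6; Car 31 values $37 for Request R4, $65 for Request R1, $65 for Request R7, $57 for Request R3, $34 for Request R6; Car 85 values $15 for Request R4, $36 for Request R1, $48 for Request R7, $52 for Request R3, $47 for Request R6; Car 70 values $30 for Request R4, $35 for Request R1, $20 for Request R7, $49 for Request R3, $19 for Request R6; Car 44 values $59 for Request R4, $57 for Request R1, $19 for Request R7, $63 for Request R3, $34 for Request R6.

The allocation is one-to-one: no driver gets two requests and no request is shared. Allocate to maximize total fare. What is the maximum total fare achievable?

Max total: $285

This is a one-to-one assignment (maximum-weight bipartite matching).
Optimal: Car 58→Request R7 ($65), Car 31→Request R1 ($65), Car 85→Request R6 ($47), Car 70→Request R3 ($49), Car 44→Request R4 ($59) — total 65+65+47+49+59 = $285.
Column-greedy (each request in turn goes to its best remaining driver) gives $260, worse by 25.
Next-best assignment: Car 58→Request R1, Car 31→Request R7, Car 85→Request R6, Car 70→Request R3, Car 44→Request R4 = $282.
Swapping Car 58↔Car 31 (Car 58→Request R1 $62, Car 31→Request R7 $65) loses 3.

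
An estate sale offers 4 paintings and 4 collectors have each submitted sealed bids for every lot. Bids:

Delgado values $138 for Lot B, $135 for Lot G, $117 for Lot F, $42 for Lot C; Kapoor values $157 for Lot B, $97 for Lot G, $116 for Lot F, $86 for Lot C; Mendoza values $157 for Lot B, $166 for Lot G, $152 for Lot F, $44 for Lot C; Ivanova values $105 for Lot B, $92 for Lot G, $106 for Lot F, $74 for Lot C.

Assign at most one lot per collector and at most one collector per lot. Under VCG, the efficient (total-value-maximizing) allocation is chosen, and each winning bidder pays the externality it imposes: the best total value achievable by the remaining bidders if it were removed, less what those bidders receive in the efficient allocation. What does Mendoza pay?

Mendoza pays $32.

Efficient allocation: Delgado→Lot G ($135), Kapoor→Lot B ($157), Mendoza→Lot F ($152), Ivanova→Lot C ($74); total welfare W = $518.
Mendoza receives Lot F at value $152, so the others get W − 152 = $366.
Without Mendoza: best allocation of the remaining 3 bidders over all 4 lots is Delgado→Lot G ($135), Kapoor→Lot B ($157), Ivanova→Lot F ($106), total $398.
VCG payment = (others' best without Mendoza) − (others' welfare with Mendoza) = 398 − 366 = $32.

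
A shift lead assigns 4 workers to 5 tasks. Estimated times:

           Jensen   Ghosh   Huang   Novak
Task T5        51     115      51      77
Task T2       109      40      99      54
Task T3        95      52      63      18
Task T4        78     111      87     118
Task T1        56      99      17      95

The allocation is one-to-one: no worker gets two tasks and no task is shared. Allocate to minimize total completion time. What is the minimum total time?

Optimal: Jensen→Task T5 (51 min), Ghosh→Task T2 (40 min), Huang→Task T1 (17 min), Novak→Task T3 (18 min) — total 51+40+17+18 = 126 min.
Column-greedy (each task in turn goes to its cheapest remaining worker) gives 196 min, worse by 70.
Swapping Ghosh↔Novak (Ghosh→Task T3 52 min, Novak→Task T2 54 min) adds 48.
No other one-to-one assignment undercuts 126 min.

Minimum total: 126 min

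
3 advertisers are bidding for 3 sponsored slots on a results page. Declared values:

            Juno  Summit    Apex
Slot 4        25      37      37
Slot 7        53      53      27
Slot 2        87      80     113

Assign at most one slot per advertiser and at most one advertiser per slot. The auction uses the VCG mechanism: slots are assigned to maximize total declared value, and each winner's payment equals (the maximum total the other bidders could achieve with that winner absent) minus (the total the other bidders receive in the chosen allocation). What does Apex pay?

Apex pays $50.

Efficient allocation: Juno→Slot 7 ($53), Summit→Slot 4 ($37), Apex→Slot 2 ($113); total welfare W = $203.
Apex receives Slot 2 at value $113, so the others get W − 113 = $90.
Without Apex: best allocation of the remaining 2 bidders over all 3 slots is Juno→Slot 2 ($87), Summit→Slot 7 ($53), total $140.
VCG payment = (others' best without Apex) − (others' welfare with Apex) = 140 − 90 = $50.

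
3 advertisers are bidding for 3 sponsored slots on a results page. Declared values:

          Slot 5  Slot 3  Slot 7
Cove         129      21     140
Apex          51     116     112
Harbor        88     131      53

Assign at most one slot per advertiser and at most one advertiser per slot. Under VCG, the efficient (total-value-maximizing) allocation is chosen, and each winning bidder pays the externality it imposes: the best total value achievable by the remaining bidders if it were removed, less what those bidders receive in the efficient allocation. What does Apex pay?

Efficient allocation: Cove→Slot 5 ($129), Apex→Slot 7 ($112), Harbor→Slot 3 ($131); total welfare W = $372.
Apex receives Slot 7 at value $112, so the others get W − 112 = $260.
Without Apex: best allocation of the remaining 2 bidders over all 3 slots is Cove→Slot 7 ($140), Harbor→Slot 3 ($131), total $271.
VCG payment = (others' best without Apex) − (others' welfare with Apex) = 271 − 260 = $11.

Apex pays $11.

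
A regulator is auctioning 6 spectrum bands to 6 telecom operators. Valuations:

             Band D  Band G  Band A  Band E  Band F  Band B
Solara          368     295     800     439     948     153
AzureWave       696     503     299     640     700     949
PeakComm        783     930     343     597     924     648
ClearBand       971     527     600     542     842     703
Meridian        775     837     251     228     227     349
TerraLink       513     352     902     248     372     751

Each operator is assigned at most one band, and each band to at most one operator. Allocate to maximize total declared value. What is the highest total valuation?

Maximum total: $5204M

Optimal: Solara→Band F ($948M), AzureWave→Band B ($949M), PeakComm→Band E ($597M), ClearBand→Band D ($971M), Meridian→Band G ($837M), TerraLink→Band A ($902M) — total 948+949+597+971+837+902 = $5204M.
Row-greedy (each operator in turn takes its best remaining band) gives $4297M, worse by 907.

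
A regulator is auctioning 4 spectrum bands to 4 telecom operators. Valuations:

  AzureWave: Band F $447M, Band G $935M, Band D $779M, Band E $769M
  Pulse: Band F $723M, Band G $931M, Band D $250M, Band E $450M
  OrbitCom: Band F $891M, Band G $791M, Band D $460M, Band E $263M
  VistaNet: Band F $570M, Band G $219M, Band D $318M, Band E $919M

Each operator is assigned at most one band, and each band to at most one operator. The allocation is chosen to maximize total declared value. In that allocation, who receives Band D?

AzureWave receives Band D.

This is a one-to-one assignment (maximum-weight bipartite matching).
Optimal: AzureWave→Band D ($779M), Pulse→Band G ($931M), OrbitCom→Band F ($891M), VistaNet→Band E ($919M) — total 779+931+891+919 = $3520M.
Column-greedy (each band in turn goes to its best remaining operator) gives $2594M, worse by 926.
AzureWave's own top band is Band G ($935M), but forcing AzureWave→Band G and reassigning the rest optimally gives only $3037M — worse by 483.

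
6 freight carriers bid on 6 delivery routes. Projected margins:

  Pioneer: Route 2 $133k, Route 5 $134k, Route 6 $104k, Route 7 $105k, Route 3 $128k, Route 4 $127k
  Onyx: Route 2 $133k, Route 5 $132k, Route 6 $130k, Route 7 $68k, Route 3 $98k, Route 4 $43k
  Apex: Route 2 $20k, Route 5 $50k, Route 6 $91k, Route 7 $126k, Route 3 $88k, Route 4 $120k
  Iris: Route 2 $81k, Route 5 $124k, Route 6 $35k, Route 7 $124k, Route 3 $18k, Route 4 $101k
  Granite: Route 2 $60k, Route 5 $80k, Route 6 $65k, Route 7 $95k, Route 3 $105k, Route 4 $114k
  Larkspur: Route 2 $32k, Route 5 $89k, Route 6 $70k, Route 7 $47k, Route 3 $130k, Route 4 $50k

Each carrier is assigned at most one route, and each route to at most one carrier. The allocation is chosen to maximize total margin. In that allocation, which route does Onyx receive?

Onyx receives Route 6.

This is a one-to-one assignment (maximum-weight bipartite matching).
Optimal: Pioneer→Route 2 ($133k), Onyx→Route 6 ($130k), Apex→Route 7 ($126k), Iris→Route 5 ($124k), Granite→Route 4 ($114k), Larkspur→Route 3 ($130k) — total 133+130+126+124+114+130 = $757k.
Column-greedy (each route in turn goes to its best remaining carrier) gives $724k, worse by 33.
Every other assignment is strictly worse.
Onyx's own top route is Route 2 ($133k), but forcing Onyx→Route 2 and reassigning the rest optimally gives only $731k — worse by 26.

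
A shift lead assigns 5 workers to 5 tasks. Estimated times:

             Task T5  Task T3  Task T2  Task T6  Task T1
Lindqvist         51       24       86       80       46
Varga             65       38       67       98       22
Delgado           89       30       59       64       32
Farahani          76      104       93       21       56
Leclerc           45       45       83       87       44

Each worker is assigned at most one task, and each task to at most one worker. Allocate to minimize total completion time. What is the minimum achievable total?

Treat this as an assignment problem: match each worker to one task.
Optimal: Lindqvist→Task T3 (24 min), Varga→Task T1 (22 min), Delgado→Task T2 (59 min), Farahani→Task T6 (21 min), Leclerc→Task T5 (45 min) — total 24+22+59+21+45 = 171 min.
Swapping Leclerc↔Lindqvist (Leclerc→Task T3 45 min, Lindqvist→Task T5 51 min) adds 27.

Minimum total: 171 min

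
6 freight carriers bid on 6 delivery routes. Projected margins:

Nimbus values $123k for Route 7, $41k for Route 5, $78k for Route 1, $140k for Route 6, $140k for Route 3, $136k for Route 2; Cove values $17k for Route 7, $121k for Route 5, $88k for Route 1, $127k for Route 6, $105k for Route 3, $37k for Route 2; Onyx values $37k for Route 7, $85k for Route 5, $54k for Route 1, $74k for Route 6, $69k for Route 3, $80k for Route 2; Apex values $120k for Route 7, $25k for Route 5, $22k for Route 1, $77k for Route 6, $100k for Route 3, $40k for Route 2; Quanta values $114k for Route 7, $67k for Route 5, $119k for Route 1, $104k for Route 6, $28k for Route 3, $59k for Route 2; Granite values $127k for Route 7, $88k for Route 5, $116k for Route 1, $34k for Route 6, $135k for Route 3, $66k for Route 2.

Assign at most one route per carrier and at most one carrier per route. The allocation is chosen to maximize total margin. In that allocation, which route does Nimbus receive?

Nimbus receives Route 2.

Optimal: Nimbus→Route 2 ($136k), Cove→Route 6 ($127k), Onyx→Route 5 ($85k), Apex→Route 7 ($120k), Quanta→Route 1 ($119k), Granite→Route 3 ($135k) — total 136+127+85+120+119+135 = $722k.
Row-greedy (each carrier in turn takes its best remaining route) gives $715k, worse by 7.
Swapping Cove↔Granite (Cove→Route 3 $105k, Granite→Route 6 $34k) loses 123.
No other one-to-one assignment exceeds $722k.
Nimbus's own top route is Route 6 ($140k), but forcing Nimbus→Route 6 and reassigning the rest optimally gives only $715k — worse by 7.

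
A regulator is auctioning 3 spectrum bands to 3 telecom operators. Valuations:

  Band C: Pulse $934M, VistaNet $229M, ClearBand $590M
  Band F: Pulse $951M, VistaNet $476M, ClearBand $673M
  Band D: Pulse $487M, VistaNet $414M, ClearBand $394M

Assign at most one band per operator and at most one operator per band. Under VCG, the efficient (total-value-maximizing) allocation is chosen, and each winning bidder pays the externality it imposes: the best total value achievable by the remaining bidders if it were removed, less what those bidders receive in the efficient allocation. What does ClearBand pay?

ClearBand pays $62M.

Efficient allocation: Pulse→Band C ($934M), VistaNet→Band D ($414M), ClearBand→Band F ($673M); total welfare W = $2021M.
ClearBand receives Band F at value $673M, so the others get W − 673 = $1348M.
Without ClearBand: best allocation of the remaining 2 bidders over all 3 bands is Pulse→Band C ($934M), VistaNet→Band F ($476M), total $1410M.
VCG payment = (others' best without ClearBand) − (others' welfare with ClearBand) = 1410 − 1348 = $62M.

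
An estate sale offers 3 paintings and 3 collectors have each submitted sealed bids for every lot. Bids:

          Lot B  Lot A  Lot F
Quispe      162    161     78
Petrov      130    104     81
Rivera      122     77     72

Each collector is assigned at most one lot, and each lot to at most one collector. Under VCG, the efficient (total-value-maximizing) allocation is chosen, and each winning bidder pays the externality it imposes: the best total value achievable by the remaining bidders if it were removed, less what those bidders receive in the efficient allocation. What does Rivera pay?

Efficient allocation: Quispe→Lot A ($161), Petrov→Lot F ($81), Rivera→Lot B ($122); total welfare W = $364.
Rivera receives Lot B at value $122, so the others get W − 122 = $242.
Without Rivera: best allocation of the remaining 2 bidders over all 3 lots is Quispe→Lot A ($161), Petrov→Lot B ($130), total $291.
VCG payment = (others' best without Rivera) − (others' welfare with Rivera) = 291 − 242 = $49.

Rivera pays $49.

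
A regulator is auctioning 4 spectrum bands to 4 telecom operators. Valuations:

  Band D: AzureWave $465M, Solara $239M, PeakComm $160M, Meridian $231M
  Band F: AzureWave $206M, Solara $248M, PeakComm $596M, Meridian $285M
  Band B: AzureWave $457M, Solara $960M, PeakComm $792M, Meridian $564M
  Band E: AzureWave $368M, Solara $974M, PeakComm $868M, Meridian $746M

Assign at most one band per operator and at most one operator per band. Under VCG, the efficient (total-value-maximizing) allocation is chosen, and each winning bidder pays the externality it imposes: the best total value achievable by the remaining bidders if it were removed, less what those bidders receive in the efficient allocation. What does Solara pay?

Solara pays $196M.

Efficient allocation: AzureWave→Band D ($465M), Solara→Band B ($960M), PeakComm→Band F ($596M), Meridian→Band E ($746M); total welfare W = $2767M.
Solara receives Band B at value $960M, so the others get W − 960 = $1807M.
Without Solara: best allocation of the remaining 3 bidders over all 4 bands is AzureWave→Band D ($465M), PeakComm→Band B ($792M), Meridian→Band E ($746M), total $2003M.
VCG payment = (others' best without Solara) − (others' welfare with Solara) = 2003 − 1807 = $196M.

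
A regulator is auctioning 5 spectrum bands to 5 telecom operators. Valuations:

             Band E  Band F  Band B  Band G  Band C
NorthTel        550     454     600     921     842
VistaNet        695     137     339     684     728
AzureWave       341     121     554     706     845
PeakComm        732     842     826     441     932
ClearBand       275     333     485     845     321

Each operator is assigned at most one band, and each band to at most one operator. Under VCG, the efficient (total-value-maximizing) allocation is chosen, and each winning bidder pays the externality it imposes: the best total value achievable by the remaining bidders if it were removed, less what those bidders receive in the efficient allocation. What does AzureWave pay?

Efficient allocation: NorthTel→Band B ($600M), VistaNet→Band E ($695M), AzureWave→Band C ($845M), PeakComm→Band F ($842M), ClearBand→Band G ($845M); total welfare W = $3827M.
AzureWave receives Band C at value $845M, so the others get W − 845 = $2982M.
Without AzureWave: best allocation of the remaining 4 bidders over all 5 bands is NorthTel→Band C ($842M), VistaNet→Band E ($695M), PeakComm→Band F ($842M), ClearBand→Band G ($845M), total $3224M.
VCG payment = (others' best without AzureWave) − (others' welfare with AzureWave) = 3224 − 2982 = $242M.

AzureWave pays $242M.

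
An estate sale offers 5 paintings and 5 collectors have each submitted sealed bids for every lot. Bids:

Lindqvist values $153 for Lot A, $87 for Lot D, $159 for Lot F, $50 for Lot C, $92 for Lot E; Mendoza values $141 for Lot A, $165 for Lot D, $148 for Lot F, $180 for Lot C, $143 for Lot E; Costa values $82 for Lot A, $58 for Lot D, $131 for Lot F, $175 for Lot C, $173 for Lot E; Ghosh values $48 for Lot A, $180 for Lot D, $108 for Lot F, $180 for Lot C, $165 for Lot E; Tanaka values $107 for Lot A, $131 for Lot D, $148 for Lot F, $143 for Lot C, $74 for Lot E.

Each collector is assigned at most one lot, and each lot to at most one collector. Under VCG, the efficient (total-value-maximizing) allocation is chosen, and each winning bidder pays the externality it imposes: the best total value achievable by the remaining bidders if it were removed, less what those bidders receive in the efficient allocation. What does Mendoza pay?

Mendoza pays $2.

Efficient allocation: Lindqvist→Lot A ($153), Mendoza→Lot C ($180), Costa→Lot E ($173), Ghosh→Lot D ($180), Tanaka→Lot F ($148); total welfare W = $834.
Mendoza receives Lot C at value $180, so the others get W − 180 = $654.
Without Mendoza: best allocation of the remaining 4 bidders over all 5 lots is Lindqvist→Lot A ($153), Costa→Lot C ($175), Ghosh→Lot D ($180), Tanaka→Lot F ($148), total $656.
VCG payment = (others' best without Mendoza) − (others' welfare with Mendoza) = 656 − 654 = $2.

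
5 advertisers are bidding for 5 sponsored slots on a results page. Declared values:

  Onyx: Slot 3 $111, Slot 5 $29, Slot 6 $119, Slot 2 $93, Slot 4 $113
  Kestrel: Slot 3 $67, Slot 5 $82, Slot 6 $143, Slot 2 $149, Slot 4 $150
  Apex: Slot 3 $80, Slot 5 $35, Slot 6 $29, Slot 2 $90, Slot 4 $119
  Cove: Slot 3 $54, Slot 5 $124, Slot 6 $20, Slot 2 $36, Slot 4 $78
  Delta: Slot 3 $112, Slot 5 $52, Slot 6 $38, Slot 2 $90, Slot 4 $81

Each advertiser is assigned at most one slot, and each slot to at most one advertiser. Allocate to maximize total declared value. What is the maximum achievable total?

Maximum total: $623

This is a one-to-one assignment (maximum-weight bipartite matching).
Optimal: Onyx→Slot 6 ($119), Kestrel→Slot 2 ($149), Apex→Slot 4 ($119), Cove→Slot 5 ($124), Delta→Slot 3 ($112) — total 119+149+119+124+112 = $623.
Row-greedy (each advertiser in turn takes its best remaining slot) gives $595, worse by 28.
Next-best assignment: Onyx→Slot 6, Kestrel→Slot 4, Apex→Slot 2, Cove→Slot 5, Delta→Slot 3 = $595.
Swapping Cove↔Kestrel (Cove→Slot 2 $36, Kestrel→Slot 5 $82) loses 155.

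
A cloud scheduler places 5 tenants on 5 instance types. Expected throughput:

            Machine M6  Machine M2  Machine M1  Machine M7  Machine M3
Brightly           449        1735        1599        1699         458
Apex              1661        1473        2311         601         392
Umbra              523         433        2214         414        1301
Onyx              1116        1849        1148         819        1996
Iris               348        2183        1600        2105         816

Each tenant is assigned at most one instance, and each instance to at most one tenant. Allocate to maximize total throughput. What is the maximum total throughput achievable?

Treat this as an assignment problem: match each tenant to one instance.
Optimal: Brightly→Machine M7 (1699 ops/s), Apex→Machine M6 (1661 ops/s), Umbra→Machine M1 (2214 ops/s), Onyx→Machine M3 (1996 ops/s), Iris→Machine M2 (2183 ops/s) — total 1699+1661+2214+1996+2183 = 9753 ops/s.
Max-entry greedy (repeatedly take the single best remaining cell) gives 8712 ops/s, worse by 1041.
Next-best assignment: Brightly→Machine M2, Apex→Machine M6, Umbra→Machine M1, Onyx→Machine M3, Iris→Machine M7 = 9711 ops/s.
Swapping Brightly↔Apex (Brightly→Machine M6 449 ops/s, Apex→Machine M7 601 ops/s) loses 2310.
No other one-to-one assignment exceeds 9753 ops/s.

Maximum total: 9753 ops/s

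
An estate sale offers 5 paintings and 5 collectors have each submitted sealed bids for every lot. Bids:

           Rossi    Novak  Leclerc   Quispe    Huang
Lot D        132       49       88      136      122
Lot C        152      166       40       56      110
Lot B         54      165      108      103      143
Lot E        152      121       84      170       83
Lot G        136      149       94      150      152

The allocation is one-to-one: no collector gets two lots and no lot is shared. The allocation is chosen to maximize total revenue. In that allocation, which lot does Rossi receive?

Rossi receives Lot D.

Optimal: Rossi→Lot D ($132), Novak→Lot C ($166), Leclerc→Lot B ($108), Quispe→Lot E ($170), Huang→Lot G ($152) — total 132+166+108+170+152 = $728.
Swapping Novak↔Leclerc (Novak→Lot B $165, Leclerc→Lot C $40) loses 69.
Rossi's own top lot is Lot C ($152), but forcing Rossi→Lot C and reassigning the rest optimally gives only $727 — worse by 1.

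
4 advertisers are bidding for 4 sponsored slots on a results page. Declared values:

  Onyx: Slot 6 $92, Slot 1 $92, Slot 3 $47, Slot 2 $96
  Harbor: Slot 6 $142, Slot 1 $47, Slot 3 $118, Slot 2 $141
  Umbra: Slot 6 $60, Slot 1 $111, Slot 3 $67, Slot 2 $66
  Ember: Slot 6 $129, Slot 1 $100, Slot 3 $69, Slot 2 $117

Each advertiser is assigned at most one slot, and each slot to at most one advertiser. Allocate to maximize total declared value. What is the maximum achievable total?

Maximum total: $454

This is a one-to-one assignment (maximum-weight bipartite matching).
Optimal: Onyx→Slot 2 ($96), Harbor→Slot 3 ($118), Umbra→Slot 1 ($111), Ember→Slot 6 ($129) — total 96+118+111+129 = $454.
Row-greedy (each advertiser in turn takes its best remaining slot) gives $418, worse by 36.
No other one-to-one assignment exceeds $454.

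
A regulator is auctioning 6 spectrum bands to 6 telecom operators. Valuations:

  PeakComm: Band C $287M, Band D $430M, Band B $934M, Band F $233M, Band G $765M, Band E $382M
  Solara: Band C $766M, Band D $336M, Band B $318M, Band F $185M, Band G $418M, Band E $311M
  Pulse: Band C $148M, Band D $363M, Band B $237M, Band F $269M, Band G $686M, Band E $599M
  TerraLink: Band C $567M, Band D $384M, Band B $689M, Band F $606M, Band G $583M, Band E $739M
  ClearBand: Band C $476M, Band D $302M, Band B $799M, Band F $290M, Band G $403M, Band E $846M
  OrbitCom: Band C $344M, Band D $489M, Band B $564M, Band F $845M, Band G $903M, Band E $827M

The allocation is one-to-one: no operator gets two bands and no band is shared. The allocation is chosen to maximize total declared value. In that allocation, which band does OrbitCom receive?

OrbitCom receives Band F.

Optimal: PeakComm→Band B ($934M), Solara→Band C ($766M), Pulse→Band G ($686M), TerraLink→Band D ($384M), ClearBand→Band E ($846M), OrbitCom→Band F ($845M) — total 934+766+686+384+846+845 = $4461M.
Row-greedy (each operator in turn takes its best remaining band) gives $4272M, worse by 189.
Next-best assignment: PeakComm→Band B, Solara→Band C, Pulse→Band D, TerraLink→Band F, ClearBand→Band E, OrbitCom→Band G = $4418M.
Swapping TerraLink↔OrbitCom (TerraLink→Band F $606M, OrbitCom→Band D $489M) loses 134.
OrbitCom's own top band is Band G ($903M), but forcing OrbitCom→Band G and reassigning the rest optimally gives only $4418M — worse by 43.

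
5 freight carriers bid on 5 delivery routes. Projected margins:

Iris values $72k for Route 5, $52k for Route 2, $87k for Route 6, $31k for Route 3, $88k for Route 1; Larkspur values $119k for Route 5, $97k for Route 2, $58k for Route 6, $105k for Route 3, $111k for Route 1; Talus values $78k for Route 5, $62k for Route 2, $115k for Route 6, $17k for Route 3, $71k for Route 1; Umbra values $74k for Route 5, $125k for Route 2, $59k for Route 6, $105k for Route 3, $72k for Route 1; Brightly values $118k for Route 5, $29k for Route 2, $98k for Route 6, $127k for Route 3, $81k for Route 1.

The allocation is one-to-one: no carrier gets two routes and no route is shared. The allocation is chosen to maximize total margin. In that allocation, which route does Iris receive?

Optimal: Iris→Route 1 ($88k), Larkspur→Route 5 ($119k), Talus→Route 6 ($115k), Umbra→Route 2 ($125k), Brightly→Route 3 ($127k) — total 88+119+115+125+127 = $574k.

Iris receives Route 1.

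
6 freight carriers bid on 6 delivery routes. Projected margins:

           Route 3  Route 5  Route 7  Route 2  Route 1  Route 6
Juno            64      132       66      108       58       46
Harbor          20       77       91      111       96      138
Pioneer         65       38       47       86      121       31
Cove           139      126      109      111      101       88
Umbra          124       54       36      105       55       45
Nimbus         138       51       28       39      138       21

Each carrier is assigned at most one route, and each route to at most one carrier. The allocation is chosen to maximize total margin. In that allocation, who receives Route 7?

Cove receives Route 7.

Optimal: Juno→Route 5 ($132k), Harbor→Route 6 ($138k), Pioneer→Route 1 ($121k), Cove→Route 7 ($109k), Umbra→Route 2 ($105k), Nimbus→Route 3 ($138k) — total 132+138+121+109+105+138 = $743k.
Row-greedy (each carrier in turn takes its best remaining route) gives $663k, worse by 80.
Next-best assignment: Juno→Route 5, Harbor→Route 6, Pioneer→Route 2, Cove→Route 7, Umbra→Route 3, Nimbus→Route 1 = $727k.
Every other assignment is strictly worse.
Cove's own top route is Route 3 ($139k), but forcing Cove→Route 3 and reassigning the rest optimally gives only $699k — worse by 44.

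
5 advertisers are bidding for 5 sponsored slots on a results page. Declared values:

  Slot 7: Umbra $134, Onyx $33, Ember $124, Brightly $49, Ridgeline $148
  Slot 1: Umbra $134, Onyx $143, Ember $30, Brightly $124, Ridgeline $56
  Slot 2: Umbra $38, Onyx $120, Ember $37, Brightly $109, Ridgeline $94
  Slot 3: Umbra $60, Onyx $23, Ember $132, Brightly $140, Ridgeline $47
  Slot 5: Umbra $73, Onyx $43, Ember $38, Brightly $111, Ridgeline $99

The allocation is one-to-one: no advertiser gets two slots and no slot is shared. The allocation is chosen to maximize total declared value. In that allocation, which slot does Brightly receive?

Optimal: Umbra→Slot 1 ($134), Onyx→Slot 2 ($120), Ember→Slot 3 ($132), Brightly→Slot 5 ($111), Ridgeline→Slot 7 ($148) — total 134+120+132+111+148 = $645.
Max-entry greedy (repeatedly take the single best remaining cell) gives $541, worse by 104.
Every other assignment is strictly worse.
Brightly's own top slot is Slot 3 ($140), but forcing Brightly→Slot 3 and reassigning the rest optimally gives only $617 — worse by 28.

Brightly receives Slot 5.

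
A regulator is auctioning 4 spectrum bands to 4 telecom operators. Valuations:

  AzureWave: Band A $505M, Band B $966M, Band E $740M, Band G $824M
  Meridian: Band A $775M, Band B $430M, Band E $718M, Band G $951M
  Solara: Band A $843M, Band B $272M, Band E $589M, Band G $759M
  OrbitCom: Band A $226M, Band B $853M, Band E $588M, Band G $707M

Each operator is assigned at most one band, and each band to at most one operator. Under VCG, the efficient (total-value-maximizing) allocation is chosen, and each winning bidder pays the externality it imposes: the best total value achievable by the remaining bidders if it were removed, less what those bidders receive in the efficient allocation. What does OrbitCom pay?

Efficient allocation: AzureWave→Band E ($740M), Meridian→Band G ($951M), Solara→Band A ($843M), OrbitCom→Band B ($853M); total welfare W = $3387M.
OrbitCom receives Band B at value $853M, so the others get W − 853 = $2534M.
Without OrbitCom: best allocation of the remaining 3 bidders over all 4 bands is AzureWave→Band B ($966M), Meridian→Band G ($951M), Solara→Band A ($843M), total $2760M.
VCG payment = (others' best without OrbitCom) − (others' welfare with OrbitCom) = 2760 − 2534 = $226M.

OrbitCom pays $226M.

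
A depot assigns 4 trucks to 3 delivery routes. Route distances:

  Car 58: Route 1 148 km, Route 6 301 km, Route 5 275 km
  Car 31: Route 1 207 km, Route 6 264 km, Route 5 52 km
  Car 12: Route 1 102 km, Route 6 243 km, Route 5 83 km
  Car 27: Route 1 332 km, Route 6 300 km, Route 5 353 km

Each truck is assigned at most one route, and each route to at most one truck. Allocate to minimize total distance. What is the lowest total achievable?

Min total: 443 km

This is a one-to-one assignment (minimum-cost bipartite matching).
Optimal: Car 58→Route 1 (148 km), Car 12→Route 6 (243 km), Car 31→Route 5 (52 km) — total 148+243+52 = 443 km.
Column-greedy (each route in turn goes to its cheapest remaining truck) gives 641 km, worse by 198.
Swapping Car 12↔Car 58 (Car 12→Route 1 102 km, Car 58→Route 6 301 km) adds 12.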